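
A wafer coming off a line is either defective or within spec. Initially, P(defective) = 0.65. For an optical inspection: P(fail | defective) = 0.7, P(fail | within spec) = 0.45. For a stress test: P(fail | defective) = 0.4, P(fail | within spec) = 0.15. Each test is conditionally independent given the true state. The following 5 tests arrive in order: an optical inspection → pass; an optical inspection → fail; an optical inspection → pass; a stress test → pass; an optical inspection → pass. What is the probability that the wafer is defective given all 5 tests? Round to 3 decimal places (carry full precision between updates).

Each posterior becomes the prior for the next update.
After an optical inspection='pass': P(defective) = 0.3·0.6500 / (0.3·0.6500 + 0.55·0.3500) ≈ 0.5032
After an optical inspection='fail': P(defective) = 0.7·0.5032 / (0.7·0.5032 + 0.45·0.4968) ≈ 0.6118
After an optical inspection='pass': P(defective) = 0.3·0.6118 / (0.3·0.6118 + 0.55·0.3882) ≈ 0.4622
After a stress test='pass': P(defective) = 0.6·0.4622 / (0.6·0.4622 + 0.85·0.5378) ≈ 0.3776
After an optical inspection='pass': P(defective) = 0.3·0.3776 / (0.3·0.3776 + 0.55·0.6224) ≈ 0.2486

0.249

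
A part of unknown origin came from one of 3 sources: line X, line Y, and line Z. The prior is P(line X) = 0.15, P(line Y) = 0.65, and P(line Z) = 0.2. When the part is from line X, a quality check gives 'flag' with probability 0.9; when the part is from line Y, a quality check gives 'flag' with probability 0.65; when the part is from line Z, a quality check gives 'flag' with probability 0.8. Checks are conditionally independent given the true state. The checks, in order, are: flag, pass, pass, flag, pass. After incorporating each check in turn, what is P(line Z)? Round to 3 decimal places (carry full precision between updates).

After 'flag': normaliser = 0.9·0.1500 + 0.65·0.6500 + 0.8·0.2000; P(line X) ≈ 0.1882, P(line Y) ≈ 0.5889, P(line Z) ≈ 0.2230
After 'pass': normaliser = 0.1·0.1882 + 0.35·0.5889 + 0.2·0.2230; P(line X) ≈ 0.0698, P(line Y) ≈ 0.7647, P(line Z) ≈ 0.1655
After 'pass': normaliser = 0.1·0.0698 + 0.35·0.7647 + 0.2·0.1655; P(line X) ≈ 0.0227, P(line Y) ≈ 0.8698, P(line Z) ≈ 0.1076
After 'flag': normaliser = 0.9·0.0227 + 0.65·0.8698 + 0.8·0.1076; P(line X) ≈ 0.0304, P(line Y) ≈ 0.8415, P(line Z) ≈ 0.1281
After 'pass': normaliser = 0.1·0.0304 + 0.35·0.8415 + 0.2·0.1281; P(line X) ≈ 0.0094, P(line Y) ≈ 0.9113, P(line Z) ≈ 0.0793

0.079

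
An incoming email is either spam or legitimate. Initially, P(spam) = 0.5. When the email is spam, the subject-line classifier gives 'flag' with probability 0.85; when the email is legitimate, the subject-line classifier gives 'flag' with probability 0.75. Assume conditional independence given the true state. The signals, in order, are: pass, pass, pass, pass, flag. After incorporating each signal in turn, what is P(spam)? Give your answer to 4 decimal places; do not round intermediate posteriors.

0.1281

After 'pass': P(spam) = 0.15·0.5000 / (0.15·0.5000 + 0.25·0.5000) ≈ 0.3750
After 'pass': P(spam) = 0.15·0.3750 / (0.15·0.3750 + 0.25·0.6250) ≈ 0.2647
After 'pass': P(spam) = 0.15·0.2647 / (0.15·0.2647 + 0.25·0.7353) ≈ 0.1776
After 'pass': P(spam) = 0.15·0.1776 / (0.15·0.1776 + 0.25·0.8224) ≈ 0.1147
After 'flag': P(spam) = 0.85·0.1147 / (0.85·0.1147 + 0.75·0.8853) ≈ 0.1281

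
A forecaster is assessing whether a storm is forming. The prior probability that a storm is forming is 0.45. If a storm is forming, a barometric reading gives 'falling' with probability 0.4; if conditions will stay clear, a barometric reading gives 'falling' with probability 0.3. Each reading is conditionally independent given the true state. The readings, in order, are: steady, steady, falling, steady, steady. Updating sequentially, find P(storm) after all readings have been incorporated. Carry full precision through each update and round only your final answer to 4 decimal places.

0.3706

After 'steady': P(storm) = 0.6·0.4500 / (0.6·0.4500 + 0.7·0.5500) ≈ 0.4122
After 'steady': P(storm) = 0.6·0.4122 / (0.6·0.4122 + 0.7·0.5878) ≈ 0.3754
After 'falling': P(storm) = 0.4·0.3754 / (0.4·0.3754 + 0.3·0.6246) ≈ 0.4449
After 'steady': P(storm) = 0.6·0.4449 / (0.6·0.4449 + 0.7·0.5551) ≈ 0.4072
After 'steady': P(storm) = 0.6·0.4072 / (0.6·0.4072 + 0.7·0.5928) ≈ 0.3706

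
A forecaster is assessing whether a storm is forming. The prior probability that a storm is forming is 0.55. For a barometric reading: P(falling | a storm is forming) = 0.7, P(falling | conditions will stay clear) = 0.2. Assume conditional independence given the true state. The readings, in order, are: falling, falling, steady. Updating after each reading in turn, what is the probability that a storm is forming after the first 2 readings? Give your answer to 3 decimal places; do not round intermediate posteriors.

Each posterior becomes the prior for the next update.
After 'falling': P(storm) = 0.7·0.5500 / (0.7·0.5500 + 0.2·0.4500) ≈ 0.8105
After 'falling': P(storm) = 0.7·0.8105 / (0.7·0.8105 + 0.2·0.1895) ≈ 0.9374

0.937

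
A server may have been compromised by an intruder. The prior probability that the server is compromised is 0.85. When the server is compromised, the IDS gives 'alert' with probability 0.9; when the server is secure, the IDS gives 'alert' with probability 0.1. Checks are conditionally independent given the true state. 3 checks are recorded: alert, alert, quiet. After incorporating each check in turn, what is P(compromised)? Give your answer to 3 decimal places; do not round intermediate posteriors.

0.981

After 'alert': P(compromised) = 0.9·0.8500 / (0.9·0.8500 + 0.1·0.1500) ≈ 0.9808
After 'alert': P(compromised) = 0.9·0.9808 / (0.9·0.9808 + 0.1·0.0192) ≈ 0.9978
After 'quiet': P(compromised) = 0.1·0.9978 / (0.1·0.9978 + 0.9·0.0022) ≈ 0.9808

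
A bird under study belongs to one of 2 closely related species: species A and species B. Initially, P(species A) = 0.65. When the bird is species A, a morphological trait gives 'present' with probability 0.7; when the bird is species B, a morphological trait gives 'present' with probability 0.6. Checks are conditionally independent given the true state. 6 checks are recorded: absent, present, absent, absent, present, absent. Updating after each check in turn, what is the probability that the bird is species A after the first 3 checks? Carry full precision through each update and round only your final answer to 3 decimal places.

0.549

After 'absent': P(species A) = 0.3·0.6500 / (0.3·0.6500 + 0.4·0.3500) ≈ 0.5821
After 'present': P(species A) = 0.7·0.5821 / (0.7·0.5821 + 0.6·0.4179) ≈ 0.6190
After 'absent': P(species A) = 0.3·0.6190 / (0.3·0.6190 + 0.4·0.3810) ≈ 0.5493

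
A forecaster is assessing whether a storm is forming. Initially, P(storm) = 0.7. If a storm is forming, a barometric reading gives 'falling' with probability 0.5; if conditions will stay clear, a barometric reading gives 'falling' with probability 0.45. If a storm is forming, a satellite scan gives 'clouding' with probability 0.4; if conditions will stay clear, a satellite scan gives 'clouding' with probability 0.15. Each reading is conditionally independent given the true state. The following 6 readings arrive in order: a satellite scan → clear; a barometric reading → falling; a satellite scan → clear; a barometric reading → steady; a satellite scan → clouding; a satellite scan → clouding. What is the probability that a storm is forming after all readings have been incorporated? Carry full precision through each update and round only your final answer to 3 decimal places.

0.893

After a satellite scan='clear': P(storm) = 0.6·0.7000 / (0.6·0.7000 + 0.85·0.3000) ≈ 0.6222
After a barometric reading='falling': P(storm) = 0.5·0.6222 / (0.5·0.6222 + 0.45·0.3778) ≈ 0.6467
After a satellite scan='clear': P(storm) = 0.6·0.6467 / (0.6·0.6467 + 0.85·0.3533) ≈ 0.5637
After a barometric reading='steady': P(storm) = 0.5·0.5637 / (0.5·0.5637 + 0.55·0.4363) ≈ 0.5401
After a satellite scan='clouding': P(storm) = 0.4·0.5401 / (0.4·0.5401 + 0.15·0.4599) ≈ 0.7580
After a satellite scan='clouding': P(storm) = 0.4·0.7580 / (0.4·0.7580 + 0.15·0.2420) ≈ 0.8931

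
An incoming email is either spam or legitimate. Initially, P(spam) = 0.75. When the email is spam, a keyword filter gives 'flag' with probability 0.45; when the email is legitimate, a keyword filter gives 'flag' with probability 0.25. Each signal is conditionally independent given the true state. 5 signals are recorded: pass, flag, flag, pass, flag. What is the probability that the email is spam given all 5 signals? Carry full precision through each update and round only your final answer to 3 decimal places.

After 'pass': P(spam) = 0.55·0.7500 / (0.55·0.7500 + 0.75·0.2500) ≈ 0.6875
After 'flag': P(spam) = 0.45·0.6875 / (0.45·0.6875 + 0.25·0.3125) ≈ 0.7984
After 'flag': P(spam) = 0.45·0.7984 / (0.45·0.7984 + 0.25·0.2016) ≈ 0.8770
After 'pass': P(spam) = 0.55·0.8770 / (0.55·0.8770 + 0.75·0.1230) ≈ 0.8394
After 'flag': P(spam) = 0.45·0.8394 / (0.45·0.8394 + 0.25·0.1606) ≈ 0.9039

0.904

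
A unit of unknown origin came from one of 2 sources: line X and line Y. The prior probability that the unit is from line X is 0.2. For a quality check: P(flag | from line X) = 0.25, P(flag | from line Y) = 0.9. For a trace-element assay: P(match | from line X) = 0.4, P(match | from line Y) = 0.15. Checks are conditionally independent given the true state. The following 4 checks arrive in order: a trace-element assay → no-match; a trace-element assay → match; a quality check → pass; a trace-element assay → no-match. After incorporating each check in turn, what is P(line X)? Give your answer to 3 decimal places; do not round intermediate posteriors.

0.714

After a trace-element assay='no-match': P(line X) = 0.6·0.2000 / (0.6·0.2000 + 0.85·0.8000) ≈ 0.1500
After a trace-element assay='match': P(line X) = 0.4·0.1500 / (0.4·0.1500 + 0.15·0.8500) ≈ 0.3200
After a quality check='pass': P(line X) = 0.75·0.3200 / (0.75·0.3200 + 0.1·0.6800) ≈ 0.7792
After a trace-element assay='no-match': P(line X) = 0.6·0.7792 / (0.6·0.7792 + 0.85·0.2208) ≈ 0.7136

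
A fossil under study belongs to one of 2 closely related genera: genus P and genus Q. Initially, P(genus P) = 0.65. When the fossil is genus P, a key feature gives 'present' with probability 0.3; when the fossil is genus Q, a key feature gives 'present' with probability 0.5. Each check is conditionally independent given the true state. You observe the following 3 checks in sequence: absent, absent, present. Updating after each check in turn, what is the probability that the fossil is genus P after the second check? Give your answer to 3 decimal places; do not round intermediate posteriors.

After 'absent': P(genus P) = 0.7·0.6500 / (0.7·0.6500 + 0.5·0.3500) ≈ 0.7222
After 'absent': P(genus P) = 0.7·0.7222 / (0.7·0.7222 + 0.5·0.2778) ≈ 0.7845

0.784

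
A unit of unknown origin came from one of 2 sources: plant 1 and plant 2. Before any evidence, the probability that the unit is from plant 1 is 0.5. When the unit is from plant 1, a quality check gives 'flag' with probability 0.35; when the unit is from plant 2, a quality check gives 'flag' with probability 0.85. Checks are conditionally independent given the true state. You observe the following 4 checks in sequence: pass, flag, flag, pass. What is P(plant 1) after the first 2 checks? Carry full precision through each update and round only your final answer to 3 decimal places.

Apply Bayes' rule sequentially, carrying P(plant 1) forward.
After 'pass': P(plant 1) = 0.65·0.5000 / (0.65·0.5000 + 0.15·0.5000) ≈ 0.8125
After 'flag': P(plant 1) = 0.35·0.8125 / (0.35·0.8125 + 0.85·0.1875) ≈ 0.6408

0.641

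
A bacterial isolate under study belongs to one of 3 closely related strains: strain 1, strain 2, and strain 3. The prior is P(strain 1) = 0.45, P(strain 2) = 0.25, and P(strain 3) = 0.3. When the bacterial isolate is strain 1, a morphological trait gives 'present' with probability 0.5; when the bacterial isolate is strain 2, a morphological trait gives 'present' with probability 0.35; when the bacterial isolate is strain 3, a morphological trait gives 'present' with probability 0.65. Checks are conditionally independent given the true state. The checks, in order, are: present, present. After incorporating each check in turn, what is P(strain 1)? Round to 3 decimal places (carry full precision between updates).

0.417

Each posterior becomes the prior for the next update.
After 'present': normaliser = 0.5·0.4500 + 0.35·0.2500 + 0.65·0.3000; P(strain 1) ≈ 0.4433, P(strain 2) ≈ 0.1724, P(strain 3) ≈ 0.3842
After 'present': normaliser = 0.5·0.4433 + 0.35·0.1724 + 0.65·0.3842; P(strain 1) ≈ 0.4169, P(strain 2) ≈ 0.1135, P(strain 3) ≈ 0.4697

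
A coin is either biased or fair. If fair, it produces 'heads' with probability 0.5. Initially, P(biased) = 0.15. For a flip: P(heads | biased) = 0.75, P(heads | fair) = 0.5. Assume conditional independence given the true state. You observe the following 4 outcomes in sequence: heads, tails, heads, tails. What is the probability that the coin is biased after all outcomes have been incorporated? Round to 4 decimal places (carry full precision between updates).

After 'heads': P(biased) = 0.75·0.1500 / (0.75·0.1500 + 0.5·0.8500) ≈ 0.2093
After 'tails': P(biased) = 0.25·0.2093 / (0.25·0.2093 + 0.5·0.7907) ≈ 0.1169
After 'heads': P(biased) = 0.75·0.1169 / (0.75·0.1169 + 0.5·0.8831) ≈ 0.1656
After 'tails': P(biased) = 0.25·0.1656 / (0.25·0.1656 + 0.5·0.8344) ≈ 0.0903

0.0903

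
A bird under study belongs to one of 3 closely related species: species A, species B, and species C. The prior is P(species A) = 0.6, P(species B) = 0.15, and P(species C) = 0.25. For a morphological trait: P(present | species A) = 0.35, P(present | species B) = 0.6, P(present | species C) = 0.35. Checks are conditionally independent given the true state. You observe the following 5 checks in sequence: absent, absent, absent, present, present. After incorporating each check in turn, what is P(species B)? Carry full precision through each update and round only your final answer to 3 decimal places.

0.108

After 'absent': normaliser = 0.65·0.6000 + 0.4·0.1500 + 0.65·0.2500; P(species A) ≈ 0.6367, P(species B) ≈ 0.0980, P(species C) ≈ 0.2653
After 'absent': normaliser = 0.65·0.6367 + 0.4·0.0980 + 0.65·0.2653; P(species A) ≈ 0.6617, P(species B) ≈ 0.0626, P(species C) ≈ 0.2757
After 'absent': normaliser = 0.65·0.6617 + 0.4·0.0626 + 0.65·0.2757; P(species A) ≈ 0.6780, P(species B) ≈ 0.0395, P(species C) ≈ 0.2825
After 'present': normaliser = 0.35·0.6780 + 0.6·0.0395 + 0.35·0.2825; P(species A) ≈ 0.6594, P(species B) ≈ 0.0659, P(species C) ≈ 0.2747
After 'present': normaliser = 0.35·0.6594 + 0.6·0.0659 + 0.35·0.2747; P(species A) ≈ 0.6298, P(species B) ≈ 0.1078, P(species C) ≈ 0.2624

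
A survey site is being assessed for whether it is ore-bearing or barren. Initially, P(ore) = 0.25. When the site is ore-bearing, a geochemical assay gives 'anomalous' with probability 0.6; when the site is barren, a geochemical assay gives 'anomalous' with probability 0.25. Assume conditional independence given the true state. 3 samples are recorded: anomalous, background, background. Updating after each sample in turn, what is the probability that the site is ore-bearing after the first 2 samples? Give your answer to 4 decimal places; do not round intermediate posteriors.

0.2991

After 'anomalous': P(ore) = 0.6·0.2500 / (0.6·0.2500 + 0.25·0.7500) ≈ 0.4444
After 'background': P(ore) = 0.4·0.4444 / (0.4·0.4444 + 0.75·0.5556) ≈ 0.2991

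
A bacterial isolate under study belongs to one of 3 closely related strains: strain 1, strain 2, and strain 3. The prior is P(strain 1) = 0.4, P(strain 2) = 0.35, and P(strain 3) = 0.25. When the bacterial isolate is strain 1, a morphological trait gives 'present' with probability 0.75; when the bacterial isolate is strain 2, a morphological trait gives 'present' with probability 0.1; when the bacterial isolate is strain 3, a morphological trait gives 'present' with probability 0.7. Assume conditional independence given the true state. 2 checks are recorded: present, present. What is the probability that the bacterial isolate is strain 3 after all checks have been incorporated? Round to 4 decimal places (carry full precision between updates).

After 'present': normaliser = 0.75·0.4000 + 0.1·0.3500 + 0.7·0.2500; P(strain 1) ≈ 0.5882, P(strain 2) ≈ 0.0686, P(strain 3) ≈ 0.3431
After 'present': normaliser = 0.75·0.5882 + 0.1·0.0686 + 0.7·0.3431; P(strain 1) ≈ 0.6410, P(strain 2) ≈ 0.0100, P(strain 3) ≈ 0.3490

0.3490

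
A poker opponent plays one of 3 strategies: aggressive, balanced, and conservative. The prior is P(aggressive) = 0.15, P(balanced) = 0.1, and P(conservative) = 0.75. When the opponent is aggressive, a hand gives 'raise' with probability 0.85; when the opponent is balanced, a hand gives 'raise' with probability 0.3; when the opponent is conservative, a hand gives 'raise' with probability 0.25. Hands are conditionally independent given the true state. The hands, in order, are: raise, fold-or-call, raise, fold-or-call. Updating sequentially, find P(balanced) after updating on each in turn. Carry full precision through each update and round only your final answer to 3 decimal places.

0.133

Apply Bayes' rule sequentially, carrying P(balanced) forward.
After 'raise': normaliser = 0.85·0.1500 + 0.3·0.1000 + 0.25·0.7500; P(aggressive) ≈ 0.3696, P(balanced) ≈ 0.0870, P(conservative) ≈ 0.5435
After 'fold-or-call': normaliser = 0.15·0.3696 + 0.7·0.0870 + 0.75·0.5435; P(aggressive) ≈ 0.1058, P(balanced) ≈ 0.1162, P(conservative) ≈ 0.7780
After 'raise': normaliser = 0.85·0.1058 + 0.3·0.1162 + 0.25·0.7780; P(aggressive) ≈ 0.2817, P(balanced) ≈ 0.1092, P(conservative) ≈ 0.6092
After 'fold-or-call': normaliser = 0.15·0.2817 + 0.7·0.1092 + 0.75·0.6092; P(aggressive) ≈ 0.0734, P(balanced) ≈ 0.1328, P(conservative) ≈ 0.7938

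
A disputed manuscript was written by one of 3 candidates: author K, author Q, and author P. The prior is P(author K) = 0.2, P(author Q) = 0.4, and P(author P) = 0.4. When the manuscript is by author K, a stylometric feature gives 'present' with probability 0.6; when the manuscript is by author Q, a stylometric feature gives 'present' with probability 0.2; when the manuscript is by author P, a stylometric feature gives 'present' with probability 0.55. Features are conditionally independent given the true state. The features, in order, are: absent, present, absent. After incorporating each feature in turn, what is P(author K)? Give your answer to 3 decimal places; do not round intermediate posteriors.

After 'absent': normaliser = 0.4·0.2000 + 0.8·0.4000 + 0.45·0.4000; P(author K) ≈ 0.1379, P(author Q) ≈ 0.5517, P(author P) ≈ 0.3103
After 'present': normaliser = 0.6·0.1379 + 0.2·0.5517 + 0.55·0.3103; P(author K) ≈ 0.2275, P(author Q) ≈ 0.3033, P(author P) ≈ 0.4692
After 'absent': normaliser = 0.4·0.2275 + 0.8·0.3033 + 0.45·0.4692; P(author K) ≈ 0.1670, P(author Q) ≈ 0.4454, P(author P) ≈ 0.3876

0.167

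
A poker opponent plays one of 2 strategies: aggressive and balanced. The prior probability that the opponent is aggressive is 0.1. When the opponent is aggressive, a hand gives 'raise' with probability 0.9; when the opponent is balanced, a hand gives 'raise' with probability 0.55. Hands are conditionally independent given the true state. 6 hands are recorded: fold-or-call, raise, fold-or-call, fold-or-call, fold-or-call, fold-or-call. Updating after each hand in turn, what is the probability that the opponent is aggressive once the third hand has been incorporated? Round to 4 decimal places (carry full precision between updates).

0.0089

Each posterior becomes the prior for the next update.
After 'fold-or-call': P(aggressive) = 0.1·0.1000 / (0.1·0.1000 + 0.45·0.9000) ≈ 0.0241
After 'raise': P(aggressive) = 0.9·0.0241 / (0.9·0.0241 + 0.55·0.9759) ≈ 0.0388
After 'fold-or-call': P(aggressive) = 0.1·0.0388 / (0.1·0.0388 + 0.45·0.9612) ≈ 0.0089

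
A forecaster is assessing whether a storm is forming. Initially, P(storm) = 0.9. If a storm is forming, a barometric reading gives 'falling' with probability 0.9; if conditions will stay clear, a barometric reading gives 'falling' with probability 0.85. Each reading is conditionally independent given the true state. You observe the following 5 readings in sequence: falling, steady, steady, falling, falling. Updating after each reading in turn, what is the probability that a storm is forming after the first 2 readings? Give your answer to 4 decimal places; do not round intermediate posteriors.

0.8640

After 'falling': P(storm) = 0.9·0.9000 / (0.9·0.9000 + 0.85·0.1000) ≈ 0.9050
After 'steady': P(storm) = 0.1·0.9050 / (0.1·0.9050 + 0.15·0.0950) ≈ 0.8640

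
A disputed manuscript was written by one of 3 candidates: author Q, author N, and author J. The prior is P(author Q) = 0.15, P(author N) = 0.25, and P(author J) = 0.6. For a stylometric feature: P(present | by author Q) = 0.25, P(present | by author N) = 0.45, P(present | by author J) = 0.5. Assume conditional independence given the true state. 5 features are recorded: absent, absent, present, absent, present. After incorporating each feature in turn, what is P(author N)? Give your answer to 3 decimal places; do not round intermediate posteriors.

0.271

After 'absent': normaliser = 0.75·0.1500 + 0.55·0.2500 + 0.5·0.6000; P(author Q) ≈ 0.2045, P(author N) ≈ 0.2500, P(author J) ≈ 0.5455
After 'absent': normaliser = 0.75·0.2045 + 0.55·0.2500 + 0.5·0.5455; P(author Q) ≈ 0.2722, P(author N) ≈ 0.2440, P(author J) ≈ 0.4839
After 'present': normaliser = 0.25·0.2722 + 0.45·0.2440 + 0.5·0.4839; P(author Q) ≈ 0.1621, P(author N) ≈ 0.2615, P(author J) ≈ 0.5764
After 'absent': normaliser = 0.75·0.1621 + 0.55·0.2615 + 0.5·0.5764; P(author Q) ≈ 0.2196, P(author N) ≈ 0.2598, P(author J) ≈ 0.5206
After 'present': normaliser = 0.25·0.2196 + 0.45·0.2598 + 0.5·0.5206; P(author Q) ≈ 0.1271, P(author N) ≈ 0.2706, P(author J) ≈ 0.6024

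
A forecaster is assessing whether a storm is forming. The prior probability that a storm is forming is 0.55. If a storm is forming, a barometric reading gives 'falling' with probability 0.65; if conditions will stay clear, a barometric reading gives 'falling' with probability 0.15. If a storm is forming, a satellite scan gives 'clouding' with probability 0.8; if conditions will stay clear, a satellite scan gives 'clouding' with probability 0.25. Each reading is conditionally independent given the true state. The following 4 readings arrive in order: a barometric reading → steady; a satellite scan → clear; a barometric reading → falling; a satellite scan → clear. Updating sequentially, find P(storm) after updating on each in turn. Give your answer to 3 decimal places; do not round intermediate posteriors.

After a barometric reading='steady': P(storm) = 0.35·0.5500 / (0.35·0.5500 + 0.85·0.4500) ≈ 0.3348
After a satellite scan='clear': P(storm) = 0.2·0.3348 / (0.2·0.3348 + 0.75·0.6652) ≈ 0.1183
After a barometric reading='falling': P(storm) = 0.65·0.1183 / (0.65·0.1183 + 0.15·0.8817) ≈ 0.3677
After a satellite scan='clear': P(storm) = 0.2·0.3677 / (0.2·0.3677 + 0.75·0.6323) ≈ 0.1343

0.134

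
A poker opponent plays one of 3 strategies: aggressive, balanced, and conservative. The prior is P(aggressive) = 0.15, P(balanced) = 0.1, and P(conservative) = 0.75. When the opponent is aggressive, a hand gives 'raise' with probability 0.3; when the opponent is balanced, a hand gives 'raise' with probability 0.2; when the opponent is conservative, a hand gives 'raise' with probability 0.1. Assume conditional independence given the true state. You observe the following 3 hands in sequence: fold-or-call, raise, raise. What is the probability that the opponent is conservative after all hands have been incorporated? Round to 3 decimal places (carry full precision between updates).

0.348

After 'fold-or-call': normaliser = 0.7·0.1500 + 0.8·0.1000 + 0.9·0.7500; P(aggressive) ≈ 0.1221, P(balanced) ≈ 0.0930, P(conservative) ≈ 0.7849
After 'raise': normaliser = 0.3·0.1221 + 0.2·0.0930 + 0.1·0.7849; P(aggressive) ≈ 0.2739, P(balanced) ≈ 0.1391, P(conservative) ≈ 0.5870
After 'raise': normaliser = 0.3·0.2739 + 0.2·0.1391 + 0.1·0.5870; P(aggressive) ≈ 0.4871, P(balanced) ≈ 0.1649, P(conservative) ≈ 0.3479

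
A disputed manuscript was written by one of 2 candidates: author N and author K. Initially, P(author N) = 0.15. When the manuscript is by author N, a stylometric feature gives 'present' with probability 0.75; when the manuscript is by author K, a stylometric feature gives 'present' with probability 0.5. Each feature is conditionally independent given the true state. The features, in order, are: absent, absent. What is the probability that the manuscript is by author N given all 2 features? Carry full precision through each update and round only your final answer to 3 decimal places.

0.042

After 'absent': P(author N) = 0.25·0.1500 / (0.25·0.1500 + 0.5·0.8500) ≈ 0.0811
After 'absent': P(author N) = 0.25·0.0811 / (0.25·0.0811 + 0.5·0.9189) ≈ 0.0423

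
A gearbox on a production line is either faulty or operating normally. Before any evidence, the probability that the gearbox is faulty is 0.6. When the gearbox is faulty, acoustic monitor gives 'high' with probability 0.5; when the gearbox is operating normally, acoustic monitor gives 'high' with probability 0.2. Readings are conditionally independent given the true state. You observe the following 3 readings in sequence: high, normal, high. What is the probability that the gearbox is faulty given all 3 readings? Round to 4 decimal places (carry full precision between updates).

Each posterior becomes the prior for the next update.
After 'high': P(faulty) = 0.5·0.6000 / (0.5·0.6000 + 0.2·0.4000) ≈ 0.7895
After 'normal': P(faulty) = 0.5·0.7895 / (0.5·0.7895 + 0.8·0.2105) ≈ 0.7009
After 'high': P(faulty) = 0.5·0.7009 / (0.5·0.7009 + 0.2·0.2991) ≈ 0.8542

0.8542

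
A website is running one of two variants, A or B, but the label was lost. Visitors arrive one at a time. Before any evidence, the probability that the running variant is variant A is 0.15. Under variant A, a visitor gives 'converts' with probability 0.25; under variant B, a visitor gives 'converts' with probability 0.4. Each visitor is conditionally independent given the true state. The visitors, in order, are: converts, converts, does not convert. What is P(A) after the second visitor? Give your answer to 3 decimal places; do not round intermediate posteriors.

After 'converts': P(A) = 0.25·0.1500 / (0.25·0.1500 + 0.4·0.8500) ≈ 0.0993
After 'converts': P(A) = 0.25·0.0993 / (0.25·0.0993 + 0.4·0.9007) ≈ 0.0645

0.064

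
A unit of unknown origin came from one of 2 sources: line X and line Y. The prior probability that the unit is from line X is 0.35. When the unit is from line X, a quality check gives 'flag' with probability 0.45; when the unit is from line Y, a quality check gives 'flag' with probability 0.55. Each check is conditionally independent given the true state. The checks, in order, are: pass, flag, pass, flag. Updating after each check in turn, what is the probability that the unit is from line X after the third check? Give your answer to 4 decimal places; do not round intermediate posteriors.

0.3969

After 'pass': P(line X) = 0.55·0.3500 / (0.55·0.3500 + 0.45·0.6500) ≈ 0.3969
After 'flag': P(line X) = 0.45·0.3969 / (0.45·0.3969 + 0.55·0.6031) ≈ 0.3500
After 'pass': P(line X) = 0.55·0.3500 / (0.55·0.3500 + 0.45·0.6500) ≈ 0.3969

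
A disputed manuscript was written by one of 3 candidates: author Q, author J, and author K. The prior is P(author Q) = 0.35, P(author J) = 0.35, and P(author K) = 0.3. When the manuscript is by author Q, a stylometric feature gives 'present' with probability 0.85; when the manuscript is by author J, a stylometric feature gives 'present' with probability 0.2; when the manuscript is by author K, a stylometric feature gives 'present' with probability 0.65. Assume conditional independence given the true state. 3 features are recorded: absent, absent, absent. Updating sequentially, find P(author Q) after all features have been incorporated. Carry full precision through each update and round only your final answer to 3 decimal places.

0.006

Each posterior becomes the prior for the next update.
After 'absent': normaliser = 0.15·0.3500 + 0.8·0.3500 + 0.35·0.3000; P(author Q) ≈ 0.1200, P(author J) ≈ 0.6400, P(author K) ≈ 0.2400
After 'absent': normaliser = 0.15·0.1200 + 0.8·0.6400 + 0.35·0.2400; P(author Q) ≈ 0.0293, P(author J) ≈ 0.8339, P(author K) ≈ 0.1368
After 'absent': normaliser = 0.15·0.0293 + 0.8·0.8339 + 0.35·0.1368; P(author Q) ≈ 0.0061, P(author J) ≈ 0.9273, P(author K) ≈ 0.0666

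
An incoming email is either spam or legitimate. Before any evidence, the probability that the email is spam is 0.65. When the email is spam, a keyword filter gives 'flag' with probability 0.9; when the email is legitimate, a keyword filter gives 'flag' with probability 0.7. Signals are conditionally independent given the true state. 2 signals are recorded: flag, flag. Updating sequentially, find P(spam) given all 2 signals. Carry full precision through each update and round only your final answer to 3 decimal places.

After 'flag': P(spam) = 0.9·0.6500 / (0.9·0.6500 + 0.7·0.3500) ≈ 0.7048
After 'flag': P(spam) = 0.9·0.7048 / (0.9·0.7048 + 0.7·0.2952) ≈ 0.7543

0.754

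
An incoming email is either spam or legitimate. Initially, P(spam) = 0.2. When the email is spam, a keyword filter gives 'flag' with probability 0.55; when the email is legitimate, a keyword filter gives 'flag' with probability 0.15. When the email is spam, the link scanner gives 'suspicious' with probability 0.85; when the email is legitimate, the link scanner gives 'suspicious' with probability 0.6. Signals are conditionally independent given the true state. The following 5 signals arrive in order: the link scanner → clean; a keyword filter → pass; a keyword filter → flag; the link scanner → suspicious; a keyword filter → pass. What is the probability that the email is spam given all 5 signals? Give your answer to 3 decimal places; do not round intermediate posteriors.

0.120

After the link scanner='clean': P(spam) = 0.15·0.2000 / (0.15·0.2000 + 0.4·0.8000) ≈ 0.0857
After a keyword filter='pass': P(spam) = 0.45·0.0857 / (0.45·0.0857 + 0.85·0.9143) ≈ 0.0473
After a keyword filter='flag': P(spam) = 0.55·0.0473 / (0.55·0.0473 + 0.15·0.9527) ≈ 0.1540
After the link scanner='suspicious': P(spam) = 0.85·0.1540 / (0.85·0.1540 + 0.6·0.8460) ≈ 0.2050
After a keyword filter='pass': P(spam) = 0.45·0.2050 / (0.45·0.2050 + 0.85·0.7950) ≈ 0.1201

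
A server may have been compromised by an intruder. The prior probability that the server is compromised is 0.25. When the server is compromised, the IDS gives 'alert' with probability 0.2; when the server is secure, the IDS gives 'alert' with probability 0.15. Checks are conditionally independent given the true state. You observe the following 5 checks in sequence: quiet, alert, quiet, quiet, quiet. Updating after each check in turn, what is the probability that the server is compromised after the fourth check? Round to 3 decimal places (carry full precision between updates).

0.270

After 'quiet': P(compromised) = 0.8·0.2500 / (0.8·0.2500 + 0.85·0.7500) ≈ 0.2388
After 'alert': P(compromised) = 0.2·0.2388 / (0.2·0.2388 + 0.15·0.7612) ≈ 0.2949
After 'quiet': P(compromised) = 0.8·0.2949 / (0.8·0.2949 + 0.85·0.7051) ≈ 0.2825
After 'quiet': P(compromised) = 0.8·0.2825 / (0.8·0.2825 + 0.85·0.7175) ≈ 0.2704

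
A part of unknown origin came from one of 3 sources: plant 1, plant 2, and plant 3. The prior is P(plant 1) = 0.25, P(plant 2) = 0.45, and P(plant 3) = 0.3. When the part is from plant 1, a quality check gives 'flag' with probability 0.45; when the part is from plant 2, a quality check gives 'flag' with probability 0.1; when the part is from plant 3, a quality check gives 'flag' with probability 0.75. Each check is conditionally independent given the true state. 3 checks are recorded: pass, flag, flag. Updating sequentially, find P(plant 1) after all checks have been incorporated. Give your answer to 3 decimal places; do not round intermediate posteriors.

0.376

After 'pass': normaliser = 0.55·0.2500 + 0.9·0.4500 + 0.25·0.3000; P(plant 1) ≈ 0.2227, P(plant 2) ≈ 0.6559, P(plant 3) ≈ 0.1215
After 'flag': normaliser = 0.45·0.2227 + 0.1·0.6559 + 0.75·0.1215; P(plant 1) ≈ 0.3901, P(plant 2) ≈ 0.2553, P(plant 3) ≈ 0.3546
After 'flag': normaliser = 0.45·0.3901 + 0.1·0.2553 + 0.75·0.3546; P(plant 1) ≈ 0.3759, P(plant 2) ≈ 0.0547, P(plant 3) ≈ 0.5695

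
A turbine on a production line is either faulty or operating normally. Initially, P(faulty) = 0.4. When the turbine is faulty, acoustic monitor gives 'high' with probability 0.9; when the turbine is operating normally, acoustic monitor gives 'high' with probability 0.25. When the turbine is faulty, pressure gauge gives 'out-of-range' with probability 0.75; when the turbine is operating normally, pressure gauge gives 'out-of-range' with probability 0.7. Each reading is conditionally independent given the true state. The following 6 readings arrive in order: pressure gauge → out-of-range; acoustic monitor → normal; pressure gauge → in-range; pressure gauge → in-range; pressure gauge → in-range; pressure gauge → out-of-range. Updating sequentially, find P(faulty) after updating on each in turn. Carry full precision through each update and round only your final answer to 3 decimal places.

0.056

Apply Bayes' rule sequentially, carrying P(faulty) forward.
After pressure gauge='out-of-range': P(faulty) = 0.75·0.4000 / (0.75·0.4000 + 0.7·0.6000) ≈ 0.4167
After acoustic monitor='normal': P(faulty) = 0.1·0.4167 / (0.1·0.4167 + 0.75·0.5833) ≈ 0.0870
After pressure gauge='in-range': P(faulty) = 0.25·0.0870 / (0.25·0.0870 + 0.3·0.9130) ≈ 0.0735
After pressure gauge='in-range': P(faulty) = 0.25·0.0735 / (0.25·0.0735 + 0.3·0.9265) ≈ 0.0620
After pressure gauge='in-range': P(faulty) = 0.25·0.0620 / (0.25·0.0620 + 0.3·0.9380) ≈ 0.0522
After pressure gauge='out-of-range': P(faulty) = 0.75·0.0522 / (0.75·0.0522 + 0.7·0.9478) ≈ 0.0558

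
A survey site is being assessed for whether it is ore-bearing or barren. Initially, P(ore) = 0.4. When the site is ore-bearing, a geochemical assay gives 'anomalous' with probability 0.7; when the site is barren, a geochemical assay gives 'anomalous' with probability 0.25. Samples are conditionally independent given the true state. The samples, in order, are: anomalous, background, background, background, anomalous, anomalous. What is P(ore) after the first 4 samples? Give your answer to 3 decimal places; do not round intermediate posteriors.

After 'anomalous': P(ore) = 0.7·0.4000 / (0.7·0.4000 + 0.25·0.6000) ≈ 0.6512
After 'background': P(ore) = 0.3·0.6512 / (0.3·0.6512 + 0.75·0.3488) ≈ 0.4275
After 'background': P(ore) = 0.3·0.4275 / (0.3·0.4275 + 0.75·0.5725) ≈ 0.2300
After 'background': P(ore) = 0.3·0.2300 / (0.3·0.2300 + 0.75·0.7700) ≈ 0.1067

0.107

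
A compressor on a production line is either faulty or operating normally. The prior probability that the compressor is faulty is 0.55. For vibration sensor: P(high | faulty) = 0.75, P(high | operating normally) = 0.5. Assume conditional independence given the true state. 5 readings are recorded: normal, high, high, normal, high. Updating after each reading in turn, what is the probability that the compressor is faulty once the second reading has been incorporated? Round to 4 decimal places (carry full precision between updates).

0.4783

Each posterior becomes the prior for the next update.
After 'normal': P(faulty) = 0.25·0.5500 / (0.25·0.5500 + 0.5·0.4500) ≈ 0.3793
After 'high': P(faulty) = 0.75·0.3793 / (0.75·0.3793 + 0.5·0.6207) ≈ 0.4783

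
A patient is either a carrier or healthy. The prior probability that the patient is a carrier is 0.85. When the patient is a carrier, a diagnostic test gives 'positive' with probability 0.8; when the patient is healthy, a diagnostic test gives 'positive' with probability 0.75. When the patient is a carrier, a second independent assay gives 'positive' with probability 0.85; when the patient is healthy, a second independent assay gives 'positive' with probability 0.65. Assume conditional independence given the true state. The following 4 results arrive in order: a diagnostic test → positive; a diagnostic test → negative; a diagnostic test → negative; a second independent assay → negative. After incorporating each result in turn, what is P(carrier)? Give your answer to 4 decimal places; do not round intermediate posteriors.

After a diagnostic test='positive': P(carrier) = 0.8·0.8500 / (0.8·0.8500 + 0.75·0.1500) ≈ 0.8580
After a diagnostic test='negative': P(carrier) = 0.2·0.8580 / (0.2·0.8580 + 0.25·0.1420) ≈ 0.8286
After a diagnostic test='negative': P(carrier) = 0.2·0.8286 / (0.2·0.8286 + 0.25·0.1714) ≈ 0.7946
After a second independent assay='negative': P(carrier) = 0.15·0.7946 / (0.15·0.7946 + 0.35·0.2054) ≈ 0.6238

0.6238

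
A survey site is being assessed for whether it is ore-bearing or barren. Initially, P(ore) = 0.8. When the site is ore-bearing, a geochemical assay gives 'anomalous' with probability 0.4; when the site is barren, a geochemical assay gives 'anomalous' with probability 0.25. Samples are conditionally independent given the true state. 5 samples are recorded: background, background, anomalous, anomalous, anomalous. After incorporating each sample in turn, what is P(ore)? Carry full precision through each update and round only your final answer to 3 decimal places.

After 'background': P(ore) = 0.6·0.8000 / (0.6·0.8000 + 0.75·0.2000) ≈ 0.7619
After 'background': P(ore) = 0.6·0.7619 / (0.6·0.7619 + 0.75·0.2381) ≈ 0.7191
After 'anomalous': P(ore) = 0.4·0.7191 / (0.4·0.7191 + 0.25·0.2809) ≈ 0.8038
After 'anomalous': P(ore) = 0.4·0.8038 / (0.4·0.8038 + 0.25·0.1962) ≈ 0.8676
After 'anomalous': P(ore) = 0.4·0.8676 / (0.4·0.8676 + 0.25·0.1324) ≈ 0.9129

0.913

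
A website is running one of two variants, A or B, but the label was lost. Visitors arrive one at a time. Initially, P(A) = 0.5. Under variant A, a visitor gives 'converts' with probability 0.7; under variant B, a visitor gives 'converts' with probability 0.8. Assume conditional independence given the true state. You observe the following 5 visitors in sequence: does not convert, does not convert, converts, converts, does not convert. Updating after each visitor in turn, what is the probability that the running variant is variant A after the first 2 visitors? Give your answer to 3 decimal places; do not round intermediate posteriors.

0.692

After 'does not convert': P(A) = 0.3·0.5000 / (0.3·0.5000 + 0.2·0.5000) ≈ 0.6000
After 'does not convert': P(A) = 0.3·0.6000 / (0.3·0.6000 + 0.2·0.4000) ≈ 0.6923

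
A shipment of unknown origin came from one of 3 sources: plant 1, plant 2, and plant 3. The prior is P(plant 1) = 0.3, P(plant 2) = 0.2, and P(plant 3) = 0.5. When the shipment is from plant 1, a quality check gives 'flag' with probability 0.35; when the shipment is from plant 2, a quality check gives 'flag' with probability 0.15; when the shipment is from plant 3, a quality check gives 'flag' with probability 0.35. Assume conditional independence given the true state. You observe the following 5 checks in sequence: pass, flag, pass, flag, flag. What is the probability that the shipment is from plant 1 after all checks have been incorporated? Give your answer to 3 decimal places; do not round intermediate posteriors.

After 'pass': normaliser = 0.65·0.3000 + 0.85·0.2000 + 0.65·0.5000; P(plant 1) ≈ 0.2826, P(plant 2) ≈ 0.2464, P(plant 3) ≈ 0.4710
After 'flag': normaliser = 0.35·0.2826 + 0.15·0.2464 + 0.35·0.4710; P(plant 1) ≈ 0.3289, P(plant 2) ≈ 0.1229, P(plant 3) ≈ 0.5482
After 'pass': normaliser = 0.65·0.3289 + 0.85·0.1229 + 0.65·0.5482; P(plant 1) ≈ 0.3169, P(plant 2) ≈ 0.1548, P(plant 3) ≈ 0.5282
After 'flag': normaliser = 0.35·0.3169 + 0.15·0.1548 + 0.35·0.5282; P(plant 1) ≈ 0.3477, P(plant 2) ≈ 0.0728, P(plant 3) ≈ 0.5795
After 'flag': normaliser = 0.35·0.3477 + 0.15·0.0728 + 0.35·0.5795; P(plant 1) ≈ 0.3628, P(plant 2) ≈ 0.0326, P(plant 3) ≈ 0.6047

0.363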